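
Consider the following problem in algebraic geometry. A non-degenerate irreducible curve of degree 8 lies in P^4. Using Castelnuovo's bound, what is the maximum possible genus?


Castelnuovo's bound: write d - 1 = m(r-1) + epsilon with 0 <= epsilon < r-1.
d - 1 = 8 - 1 = 7
r - 1 = 4 - 1 = 3
7 = 2*3 + 1, so m = 2, epsilon = 1
pi(d, r) = m(m-1)(r-1)/2 + m*epsilon
= 2*1*3/2 + 2*1
= 6/2 + 2
= 3 + 2 = 5

5


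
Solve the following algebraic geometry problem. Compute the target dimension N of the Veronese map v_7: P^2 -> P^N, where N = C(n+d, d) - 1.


The Veronese embedding v_d: P^n -> P^N maps each point to all
degree-d monomials in n+1 homogeneous coordinates.
N = C(n+d, d) - 1
N = C(2+7, 7) - 1
N = C(9, 7) - 1
C(9, 7) = 36
N = 36 - 1 = 35

35


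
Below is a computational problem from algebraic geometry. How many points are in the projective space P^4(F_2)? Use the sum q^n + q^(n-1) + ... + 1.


P^4(F_2) has (q^(n+1) - 1)/(q - 1) points.
= 2^4 + 2^3 + 2^2 + 2^1 + 2^0
= 16 + 8 + 4 + 2 + 1
= 31

31


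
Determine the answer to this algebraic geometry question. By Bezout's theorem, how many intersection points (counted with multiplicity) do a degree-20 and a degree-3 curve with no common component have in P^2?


Bezout's theorem states the intersection count equals the product of degrees.
Intersection count = 20 * 3 = 60

60


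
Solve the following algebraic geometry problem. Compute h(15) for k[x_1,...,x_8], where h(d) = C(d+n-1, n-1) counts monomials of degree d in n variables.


The Hilbert function for the polynomial ring in 8 variables is:
h(d) = C(d+n-1, n-1)
h(15) = C(15+8-1, 8-1) = C(22, 7)
= 22! / (7! * 15!)
= 170544

170544


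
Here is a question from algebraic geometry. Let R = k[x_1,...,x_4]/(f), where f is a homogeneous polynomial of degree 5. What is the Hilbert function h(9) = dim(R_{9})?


For R = k[x_1,...,x_n]/(f) with f homogeneous of degree e:
The Hilbert series is (1 - t^e)/(1 - t)^n.
So h(d) = C(d+n-1, n-1) - C(d-e+n-1, n-1) for d >= e.
With n=4, e=5, d=9:
C(9+4-1, 4-1) = C(12, 3) = 220
C(9-5+4-1, 4-1) = C(7, 3) = 35
h(9) = 220 - 35 = 185

185


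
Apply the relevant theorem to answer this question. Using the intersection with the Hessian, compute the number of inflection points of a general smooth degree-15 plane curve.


For a general smooth plane curve C of degree d, the inflection points are
the intersection of C with its Hessian curve, which has degree 3(d-2).
By Bezout, the total intersection number is d * 3(d-2) = 15 * 39 = 585.
For a general curve every flex is ordinary, so each contributes
multiplicity 1 to C·Hess(C), and the number of distinct inflection
points is 3d(d-2).
Inflection points = 3*15*(15-2) = 3*15*13 = 585

585


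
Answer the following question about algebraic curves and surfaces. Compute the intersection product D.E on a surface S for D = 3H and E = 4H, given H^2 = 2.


Using bilinearity of the intersection pairing on a surface S:
(aH).(bH) = ab * (H.H)
We have H^2 = 2.
D.E = (3H).(4H) = 3*4*2
= 12*2
= 24

24


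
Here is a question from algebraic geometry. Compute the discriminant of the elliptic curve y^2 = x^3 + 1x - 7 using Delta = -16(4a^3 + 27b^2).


Compute each component:
4a^3 = 4*1^3 = 4*1 = 4
27b^2 = 27*(-7)^2 = 27*49 = 1323
4a^3 + 27b^2 = 4 + 1323 = 1327
Delta = -16*1327 = -21232

-21232


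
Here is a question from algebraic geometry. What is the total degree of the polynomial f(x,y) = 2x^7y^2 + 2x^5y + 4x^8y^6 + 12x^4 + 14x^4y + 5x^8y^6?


Examine each term for its total degree (sum of exponents).
  Term '2x^7y^2' has total degree 7+2 = 9.
  Term '2x^5y' has total degree 5+1 = 6.
  Term '4x^8y^6' has total degree 8+6 = 14.
  Term '12x^4' has total degree 4+0 = 4.
  Term '14x^4y' has total degree 4+1 = 5.
  Term '5x^8y^6' has total degree 8+6 = 14.
The maximum total degree among all terms is 14.

14


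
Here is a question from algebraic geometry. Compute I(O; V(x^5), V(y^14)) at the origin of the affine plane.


The intersection multiplicity of V(x^a) and V(y^b) at the origin is:
I(O; V(x^5), V(y^14)) = dim_k(k[x,y]/(x^5, y^14))
A basis for k[x,y]/(x^5, y^14) is the set of monomials x^i * y^j
where 0 <= i < 5 and 0 <= j < 14.
The number of such monomials is 5 * 14 = 70

70


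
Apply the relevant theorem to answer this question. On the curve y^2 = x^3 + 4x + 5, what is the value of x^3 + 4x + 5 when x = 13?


Compute x^3 + 4x + 5 at x = 13:
x^3 = 13^3 = 2197
4*x = 4*13 = 52
Sum: 2197 + 52 + 5 = 2254

2254


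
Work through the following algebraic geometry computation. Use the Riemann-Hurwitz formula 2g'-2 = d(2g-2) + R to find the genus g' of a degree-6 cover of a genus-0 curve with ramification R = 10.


Riemann-Hurwitz formula: 2g' - 2 = d(2g - 2) + R
Given: d = 6, g = 0, R = 10
2g' - 2 = 6*(2*0 - 2) + 10
2g' - 2 = 6*(-2) + 10
2g' - 2 = -12 + 10 = -2
2g' = 0
g' = 0

0


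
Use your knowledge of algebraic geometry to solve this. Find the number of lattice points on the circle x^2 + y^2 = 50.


Systematically check integer values of x where x^2 <= 50.
For each valid x, check if 50 - x^2 is a perfect square.
x=1: 50 - 1 = 49, sqrt = 7 (valid)
x=5: 50 - 25 = 25, sqrt = 5 (valid)
x=7: 50 - 49 = 1, sqrt = 1 (valid)
Total integer solutions found: 12

12


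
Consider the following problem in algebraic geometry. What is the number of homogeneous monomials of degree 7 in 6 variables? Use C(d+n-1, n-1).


The number of degree-7 monomials in 6 variables is C(d+n-1, n-1).
= C(7+6-1, 6-1) = C(12, 5)
= 792

792


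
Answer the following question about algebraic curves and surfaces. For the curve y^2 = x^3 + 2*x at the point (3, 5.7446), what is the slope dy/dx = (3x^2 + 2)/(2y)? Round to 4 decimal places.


Using implicit differentiation of y^2 = x^3 + 2*x:
2y * dy/dx = 3x^2 + 2
dy/dx = (3x^2 + 2)/(2y)
Numerator: 3*3^2 + 2 = 29
Denominator: 2*5.7446 = 11.4892
dy/dx = 29/11.4892 = 2.5241

2.5241


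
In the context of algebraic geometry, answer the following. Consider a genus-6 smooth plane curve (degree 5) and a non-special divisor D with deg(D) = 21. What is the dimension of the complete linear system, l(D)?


First, compute the genus of a smooth plane curve of degree 5:
g = (d-1)(d-2)/2 = (5-1)(5-2)/2 = 6
For a non-special divisor D (i.e., h^1(D) = 0), Riemann-Roch gives:
l(D) = deg(D) - g + 1
Since deg(D) = 21 >= 2g - 1 = 11, D is non-special.
l(D) = 21 - 6 + 1 = 16

16


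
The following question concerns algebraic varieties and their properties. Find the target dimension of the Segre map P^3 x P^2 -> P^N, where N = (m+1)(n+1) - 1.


The Segre embedding maps P^m x P^n into P^N via
all products of coordinates from each factor.
N = (m+1)(n+1) - 1
N = (3+1)(2+1) - 1
N = 4*3 - 1
N = 12 - 1 = 11

11


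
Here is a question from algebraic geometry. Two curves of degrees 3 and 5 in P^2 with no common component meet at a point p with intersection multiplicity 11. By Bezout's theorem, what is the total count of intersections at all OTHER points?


By Bezout's theorem, the total intersection number is d1 * d2.
Total = 3 * 5 = 15
Intersection multiplicity at p = 11
Remaining intersections = 15 - 11 = 4

4


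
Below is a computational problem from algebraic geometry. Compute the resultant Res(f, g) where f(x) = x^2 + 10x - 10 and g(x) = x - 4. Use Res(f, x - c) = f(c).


For Res(f, x - c), we evaluate f at x = c.
f(4) = 4^2 + 10*4 - 10
= 16 + 40 - 10
= 56 - 10 = 46
Res(f, g) = 46

46


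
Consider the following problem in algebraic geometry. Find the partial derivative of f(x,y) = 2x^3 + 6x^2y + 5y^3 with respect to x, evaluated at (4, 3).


df/dx = 3*2*x^2 + 2*6*x^1*y
At (4,3): 3*2*4^2 + 2*6*4^1*3
= 96 + 144
= 240

240


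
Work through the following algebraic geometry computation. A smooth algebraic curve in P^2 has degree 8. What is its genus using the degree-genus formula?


Using the genus formula for smooth plane curves:
g = (d-1)(d-2)/2
g = (8-1)(8-2)/2
g = 7*6/2
g = 42/2 = 21

21


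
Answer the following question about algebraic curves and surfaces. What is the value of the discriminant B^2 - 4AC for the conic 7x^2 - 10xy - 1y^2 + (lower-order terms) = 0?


The discriminant of a conic Ax^2 + Bxy + Cy^2 + ... = 0 is B^2 - 4AC.
B^2 = (-10)^2 = 100
4AC = 4*7*(-1) = -28
Discriminant = 100 + 28 = 128

128


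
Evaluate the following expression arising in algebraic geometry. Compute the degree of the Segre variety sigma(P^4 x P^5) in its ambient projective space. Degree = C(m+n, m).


The degree of the Segre variety P^4 x P^5 is C(m+n, m).
= C(9, 4)
= 126

126


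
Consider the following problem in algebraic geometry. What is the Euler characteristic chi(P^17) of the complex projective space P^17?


The complex projective space P^17 has one cell in each even real dimension 0, 2, ..., 34.
The cohomology groups are H^{2k}(P^17) = Z for k = 0,...,17, and 0 otherwise.
Euler characteristic = sum of Betti numbers = 1 per even-dimensional cohomology group.
chi(P^17) = 17 + 1 = 18

18


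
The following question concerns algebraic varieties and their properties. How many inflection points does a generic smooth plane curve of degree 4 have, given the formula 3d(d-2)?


For a general smooth plane curve C of degree d, the inflection points are
the intersection of C with its Hessian curve, which has degree 3(d-2).
By Bezout, the total intersection number is d * 3(d-2) = 4 * 6 = 24.
For a general curve every flex is ordinary, so each contributes
multiplicity 1 to C·Hess(C), and the number of distinct inflection
points is 3d(d-2).
Inflection points = 3*4*(4-2) = 3*4*2 = 24

24


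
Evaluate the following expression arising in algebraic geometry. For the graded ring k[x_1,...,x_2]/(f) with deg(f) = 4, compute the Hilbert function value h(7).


For R = k[x_1,...,x_n]/(f) with f homogeneous of degree e:
The Hilbert series is (1 - t^e)/(1 - t)^n.
So h(d) = C(d+n-1, n-1) - C(d-e+n-1, n-1) for d >= e.
With n=2, e=4, d=7:
C(7+2-1, 2-1) = C(8, 1) = 8
C(7-4+2-1, 2-1) = C(4, 1) = 4
h(7) = 8 - 4 = 4

4


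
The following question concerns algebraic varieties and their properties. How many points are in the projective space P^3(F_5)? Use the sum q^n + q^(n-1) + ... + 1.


P^3(F_5) has (q^(n+1) - 1)/(q - 1) points.
= 5^3 + 5^2 + 5^1 + 5^0
= 125 + 25 + 5 + 1
= 156

156


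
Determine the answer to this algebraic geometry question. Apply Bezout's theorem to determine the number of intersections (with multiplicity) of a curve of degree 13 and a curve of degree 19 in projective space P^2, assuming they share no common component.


Bezout's theorem states the intersection count equals the product of degrees.
Intersection count = 13 * 19 = 247

247


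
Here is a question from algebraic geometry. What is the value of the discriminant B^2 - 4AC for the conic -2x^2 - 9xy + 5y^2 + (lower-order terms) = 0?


The discriminant of a conic Ax^2 + Bxy + Cy^2 + ... = 0 is B^2 - 4AC.
B^2 = (-9)^2 = 81
4AC = 4*(-2)*5 = -40
Discriminant = 81 + 40 = 121

121


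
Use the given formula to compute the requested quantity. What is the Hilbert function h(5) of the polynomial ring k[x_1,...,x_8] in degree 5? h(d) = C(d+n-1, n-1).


The Hilbert function for the polynomial ring in 8 variables is:
h(d) = C(d+n-1, n-1)
h(5) = C(5+8-1, 8-1) = C(12, 7)
= 12! / (7! * 5!)
= 792

792


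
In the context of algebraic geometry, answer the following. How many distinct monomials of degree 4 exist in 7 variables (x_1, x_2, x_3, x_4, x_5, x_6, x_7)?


The number of degree-4 monomials in 7 variables is C(d+n-1, n-1).
= C(4+7-1, 7-1) = C(10, 6)
= 210

210


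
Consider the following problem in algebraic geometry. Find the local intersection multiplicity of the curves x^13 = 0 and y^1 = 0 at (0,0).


The intersection multiplicity of V(x^a) and V(y^b) at the origin is:
I(O; V(x^13), V(y^1)) = dim_k(k[x,y]/(x^13, y^1))
A basis for k[x,y]/(x^13, y^1) is the set of monomials x^i * y^j
where 0 <= i < 13 and 0 <= j < 1.
The number of such monomials is 13 * 1 = 13

13


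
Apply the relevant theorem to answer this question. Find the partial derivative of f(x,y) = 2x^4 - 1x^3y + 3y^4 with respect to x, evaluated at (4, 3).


df/dx = 4*2*x^3 + 3*(-1)*x^2*y
At (4,3): 4*2*4^3 + 3*(-1)*4^2*3
= 512 - 144
= 368

368


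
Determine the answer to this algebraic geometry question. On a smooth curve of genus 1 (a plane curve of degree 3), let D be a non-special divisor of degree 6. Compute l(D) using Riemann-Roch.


First, compute the genus of a smooth plane curve of degree 3:
g = (d-1)(d-2)/2 = (3-1)(3-2)/2 = 1
For a non-special divisor D (i.e., h^1(D) = 0), Riemann-Roch gives:
l(D) = deg(D) - g + 1
Since deg(D) = 6 >= 2g - 1 = 1, D is non-special.
l(D) = 6 - 1 + 1 = 6

6


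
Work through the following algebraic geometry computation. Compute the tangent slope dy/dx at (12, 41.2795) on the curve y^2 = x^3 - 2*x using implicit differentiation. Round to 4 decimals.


Using implicit differentiation of y^2 = x^3 - 2*x:
2y * dy/dx = 3x^2 - 2
dy/dx = (3x^2 - 2)/(2y)
Numerator: 3*12^2 - 2 = 430
Denominator: 2*41.2795 = 82.559
dy/dx = 430/82.559 = 5.2084

5.2084


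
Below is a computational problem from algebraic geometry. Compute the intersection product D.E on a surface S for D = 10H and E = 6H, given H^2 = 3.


Using bilinearity of the intersection pairing on a surface S:
(aH).(bH) = ab * (H.H)
We have H^2 = 3.
D.E = (10H).(6H) = 10*6*3
= 60*3
= 180

180


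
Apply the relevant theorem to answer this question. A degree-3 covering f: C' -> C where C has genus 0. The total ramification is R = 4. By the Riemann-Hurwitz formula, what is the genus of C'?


Riemann-Hurwitz formula: 2g' - 2 = d(2g - 2) + R
Given: d = 3, g = 0, R = 4
2g' - 2 = 3*(2*0 - 2) + 4
2g' - 2 = 3*(-2) + 4
2g' - 2 = -6 + 4 = -2
2g' = 0
g' = 0

0


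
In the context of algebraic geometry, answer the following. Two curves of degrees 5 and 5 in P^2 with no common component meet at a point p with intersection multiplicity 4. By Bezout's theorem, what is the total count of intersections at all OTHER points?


By Bezout's theorem, the total intersection number is d1 * d2.
Total = 5 * 5 = 25
Intersection multiplicity at p = 4
Remaining intersections = 25 - 4 = 21

21


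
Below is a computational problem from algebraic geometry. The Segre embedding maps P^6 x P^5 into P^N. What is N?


The Segre embedding maps P^m x P^n into P^N via
all products of coordinates from each factor.
N = (m+1)(n+1) - 1
N = (6+1)(5+1) - 1
N = 7*6 - 1
N = 42 - 1 = 41

41


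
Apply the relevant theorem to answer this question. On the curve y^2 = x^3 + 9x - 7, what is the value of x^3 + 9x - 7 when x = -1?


Compute x^3 + 9x - 7 at x = -1:
x^3 = (-1)^3 = -1
9*x = 9*(-1) = -9
Sum: -1 - 9 - 7 = -17

-17


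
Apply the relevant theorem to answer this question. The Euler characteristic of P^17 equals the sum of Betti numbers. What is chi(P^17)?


The complex projective space P^17 has one cell in each even real dimension 0, 2, ..., 34.
The cohomology groups are H^{2k}(P^17) = Z for k = 0,...,17, and 0 otherwise.
Euler characteristic = sum of Betti numbers = 1 per even-dimensional cohomology group.
chi(P^17) = 17 + 1 = 18

18


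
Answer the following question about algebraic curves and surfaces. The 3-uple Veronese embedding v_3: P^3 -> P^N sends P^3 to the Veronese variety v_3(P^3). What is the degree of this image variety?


The Veronese variety v_3(P^3) has degree d^r.
d^r = 3^3 = 27

27


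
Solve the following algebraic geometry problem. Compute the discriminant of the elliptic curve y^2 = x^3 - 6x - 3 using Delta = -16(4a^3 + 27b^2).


Compute each component:
4a^3 = 4*(-6)^3 = 4*(-216) = -864
27b^2 = 27*(-3)^2 = 27*9 = 243
4a^3 + 27b^2 = -864 + 243 = -621
Delta = -16*(-621) = 9936

9936


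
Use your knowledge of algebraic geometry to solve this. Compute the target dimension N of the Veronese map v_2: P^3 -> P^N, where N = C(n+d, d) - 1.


The Veronese embedding v_d: P^n -> P^N maps each point to all
degree-d monomials in n+1 homogeneous coordinates.
N = C(n+d, d) - 1
N = C(3+2, 2) - 1
N = C(5, 2) - 1
C(5, 2) = 10
N = 10 - 1 = 9

9


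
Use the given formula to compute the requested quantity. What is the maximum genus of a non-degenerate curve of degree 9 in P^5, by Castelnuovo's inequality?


Castelnuovo's bound: write d - 1 = m(r-1) + epsilon with 0 <= epsilon < r-1.
d - 1 = 9 - 1 = 8
r - 1 = 5 - 1 = 4
8 = 2*4 + 0, so m = 2, epsilon = 0
pi(d, r) = m(m-1)(r-1)/2 + m*epsilon
= 2*1*4/2 + 2*0
= 8/2 + 0
= 4 + 0 = 4

4


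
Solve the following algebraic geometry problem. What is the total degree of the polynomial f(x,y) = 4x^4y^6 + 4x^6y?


Examine each term for its total degree (sum of exponents).
  Term '4x^4y^6' has total degree 4+6 = 10.
  Term '4x^6y' has total degree 6+1 = 7.
The maximum total degree among all terms is 10.

10


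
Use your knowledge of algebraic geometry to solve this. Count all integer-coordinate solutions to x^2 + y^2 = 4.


Systematically check integer values of x where x^2 <= 4.
For each valid x, check if 4 - x^2 is a perfect square.
x=0: 4 - 0 = 4, sqrt = 2 (valid)
x=2: 4 - 4 = 0, sqrt = 0 (valid)
Total integer solutions found: 4

4


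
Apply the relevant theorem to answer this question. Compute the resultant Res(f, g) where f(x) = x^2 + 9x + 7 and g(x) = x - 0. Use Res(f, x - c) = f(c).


For Res(f, x - c), we evaluate f at x = c.
f(0) = 0^2 + 9*0 + 7
= 0 + 0 + 7
= 0 + 7 = 7
Res(f, g) = 7

7


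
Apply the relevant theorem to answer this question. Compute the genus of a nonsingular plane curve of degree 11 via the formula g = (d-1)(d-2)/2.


Using the genus formula for smooth plane curves:
g = (d-1)(d-2)/2
g = (11-1)(11-2)/2
g = 10*9/2
g = 90/2 = 45

45


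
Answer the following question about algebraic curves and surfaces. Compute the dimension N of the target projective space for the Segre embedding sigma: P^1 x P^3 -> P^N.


The Segre embedding maps P^m x P^n into P^N via
all products of coordinates from each factor.
N = (m+1)(n+1) - 1
N = (1+1)(3+1) - 1
N = 2*4 - 1
N = 8 - 1 = 7

7


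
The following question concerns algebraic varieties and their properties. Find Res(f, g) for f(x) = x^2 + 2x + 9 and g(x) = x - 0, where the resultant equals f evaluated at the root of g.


For Res(f, x - c), we evaluate f at x = c.
f(0) = 0^2 + 2*0 + 9
= 0 + 0 + 9
= 0 + 9 = 9
Res(f, g) = 9

9


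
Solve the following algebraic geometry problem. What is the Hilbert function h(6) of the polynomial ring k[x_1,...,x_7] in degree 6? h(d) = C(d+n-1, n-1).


The Hilbert function for the polynomial ring in 7 variables is:
h(d) = C(d+n-1, n-1)
h(6) = C(6+7-1, 7-1) = C(12, 6)
= 12! / (6! * 6!)
= 924

924


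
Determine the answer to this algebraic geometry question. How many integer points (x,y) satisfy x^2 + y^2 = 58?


Systematically check integer values of x where x^2 <= 58.
For each valid x, check if 58 - x^2 is a perfect square.
x=3: 58 - 9 = 49, sqrt = 7 (valid)
x=7: 58 - 49 = 9, sqrt = 3 (valid)
Total integer solutions found: 8

8


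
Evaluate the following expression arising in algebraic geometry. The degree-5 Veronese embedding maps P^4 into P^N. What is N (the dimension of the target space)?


The Veronese embedding v_d: P^n -> P^N maps each point to all
degree-d monomials in n+1 homogeneous coordinates.
N = C(n+d, d) - 1
N = C(4+5, 5) - 1
N = C(9, 5) - 1
C(9, 5) = 126
N = 126 - 1 = 125

125


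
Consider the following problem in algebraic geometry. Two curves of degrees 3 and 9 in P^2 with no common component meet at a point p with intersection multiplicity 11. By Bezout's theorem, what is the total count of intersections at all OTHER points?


By Bezout's theorem, the total intersection number is d1 * d2.
Total = 3 * 9 = 27
Intersection multiplicity at p = 11
Remaining intersections = 27 - 11 = 16

16


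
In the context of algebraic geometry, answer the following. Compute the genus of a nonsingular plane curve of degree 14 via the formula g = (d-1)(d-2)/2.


Using the genus formula for smooth plane curves:
g = (d-1)(d-2)/2
g = (14-1)(14-2)/2
g = 13*12/2
g = 156/2 = 78

78


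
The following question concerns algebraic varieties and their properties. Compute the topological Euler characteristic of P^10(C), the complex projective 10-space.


The complex projective space P^10 has one cell in each even real dimension 0, 2, ..., 20.
The cohomology groups are H^{2k}(P^10) = Z for k = 0,...,10, and 0 otherwise.
Euler characteristic = sum of Betti numbers = 1 per even-dimensional cohomology group.
chi(P^10) = 10 + 1 = 11

11


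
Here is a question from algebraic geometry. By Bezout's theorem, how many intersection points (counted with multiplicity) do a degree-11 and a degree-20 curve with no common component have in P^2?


Bezout's theorem states the intersection count equals the product of degrees.
Intersection count = 11 * 20 = 220

220


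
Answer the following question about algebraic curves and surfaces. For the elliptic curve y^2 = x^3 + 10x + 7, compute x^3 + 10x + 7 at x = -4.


Compute x^3 + 10x + 7 at x = -4:
x^3 = (-4)^3 = -64
10*x = 10*(-4) = -40
Sum: -64 - 40 + 7 = -97

-97


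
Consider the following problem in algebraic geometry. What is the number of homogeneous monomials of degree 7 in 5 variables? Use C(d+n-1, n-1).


The number of degree-7 monomials in 5 variables is C(d+n-1, n-1).
= C(7+5-1, 5-1) = C(11, 4)
= 330

330


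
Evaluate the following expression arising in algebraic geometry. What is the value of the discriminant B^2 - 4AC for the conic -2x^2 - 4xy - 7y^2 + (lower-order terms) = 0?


The discriminant of a conic Ax^2 + Bxy + Cy^2 + ... = 0 is B^2 - 4AC.
B^2 = (-4)^2 = 16
4AC = 4*(-2)*(-7) = 56
Discriminant = 16 - 56 = -40

-40


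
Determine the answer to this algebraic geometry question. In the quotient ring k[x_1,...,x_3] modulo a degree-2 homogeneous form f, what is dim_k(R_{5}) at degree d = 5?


For R = k[x_1,...,x_n]/(f) with f homogeneous of degree e:
The Hilbert series is (1 - t^e)/(1 - t)^n.
So h(d) = C(d+n-1, n-1) - C(d-e+n-1, n-1) for d >= e.
With n=3, e=2, d=5:
C(5+3-1, 3-1) = C(7, 2) = 21
C(5-2+3-1, 3-1) = C(5, 2) = 10
h(5) = 21 - 10 = 11

11


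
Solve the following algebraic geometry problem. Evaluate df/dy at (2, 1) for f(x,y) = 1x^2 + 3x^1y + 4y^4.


df/dy = 3*x^1 + 4*4*y^3
At (2,1): 3*2^1 + 4*4*1^3
= 6 + 16
= 22

22


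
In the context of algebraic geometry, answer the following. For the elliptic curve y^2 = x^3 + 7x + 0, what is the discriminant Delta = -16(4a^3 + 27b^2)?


Compute each component:
4a^3 = 4*7^3 = 4*343 = 1372
27b^2 = 27*0^2 = 27*0 = 0
4a^3 + 27b^2 = 1372 + 0 = 1372
Delta = -16*1372 = -21952

-21952


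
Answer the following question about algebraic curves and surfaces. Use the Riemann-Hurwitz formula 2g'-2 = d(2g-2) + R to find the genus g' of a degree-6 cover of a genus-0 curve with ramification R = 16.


Riemann-Hurwitz formula: 2g' - 2 = d(2g - 2) + R
Given: d = 6, g = 0, R = 16
2g' - 2 = 6*(2*0 - 2) + 16
2g' - 2 = 6*(-2) + 16
2g' - 2 = -12 + 16 = 4
2g' = 6
g' = 3

3


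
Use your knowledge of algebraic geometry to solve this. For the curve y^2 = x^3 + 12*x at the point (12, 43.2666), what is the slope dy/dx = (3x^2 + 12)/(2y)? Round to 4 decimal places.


Using implicit differentiation of y^2 = x^3 + 12*x:
2y * dy/dx = 3x^2 + 12
dy/dx = (3x^2 + 12)/(2y)
Numerator: 3*12^2 + 12 = 444
Denominator: 2*43.2666 = 86.5332
dy/dx = 444/86.5332 = 5.1310

5.1310


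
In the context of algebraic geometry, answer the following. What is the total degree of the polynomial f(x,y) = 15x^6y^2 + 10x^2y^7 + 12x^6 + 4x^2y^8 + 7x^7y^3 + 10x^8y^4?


Examine each term for its total degree (sum of exponents).
  Term '15x^6y^2' has total degree 6+2 = 8.
  Term '10x^2y^7' has total degree 2+7 = 9.
  Term '12x^6' has total degree 6+0 = 6.
  Term '4x^2y^8' has total degree 2+8 = 10.
  Term '7x^7y^3' has total degree 7+3 = 10.
  Term '10x^8y^4' has total degree 8+4 = 12.
The maximum total degree among all terms is 12.

12


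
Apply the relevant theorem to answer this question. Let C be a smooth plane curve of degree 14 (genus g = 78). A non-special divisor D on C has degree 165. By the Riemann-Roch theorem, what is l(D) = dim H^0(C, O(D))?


First, compute the genus of a smooth plane curve of degree 14:
g = (d-1)(d-2)/2 = (14-1)(14-2)/2 = 78
For a non-special divisor D (i.e., h^1(D) = 0), Riemann-Roch gives:
l(D) = deg(D) - g + 1
Since deg(D) = 165 >= 2g - 1 = 155, D is non-special.
l(D) = 165 - 78 + 1 = 88

88


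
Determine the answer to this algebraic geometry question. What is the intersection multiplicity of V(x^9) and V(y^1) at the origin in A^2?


The intersection multiplicity of V(x^a) and V(y^b) at the origin is:
I(O; V(x^9), V(y^1)) = dim_k(k[x,y]/(x^9, y^1))
A basis for k[x,y]/(x^9, y^1) is the set of monomials x^i * y^j
where 0 <= i < 9 and 0 <= j < 1.
The number of such monomials is 9 * 1 = 9

9


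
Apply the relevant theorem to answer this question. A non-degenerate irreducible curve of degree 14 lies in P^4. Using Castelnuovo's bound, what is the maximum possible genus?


Castelnuovo's bound: write d - 1 = m(r-1) + epsilon with 0 <= epsilon < r-1.
d - 1 = 14 - 1 = 13
r - 1 = 4 - 1 = 3
13 = 4*3 + 1, so m = 4, epsilon = 1
pi(d, r) = m(m-1)(r-1)/2 + m*epsilon
= 4*3*3/2 + 4*1
= 36/2 + 4
= 18 + 4 = 22

22


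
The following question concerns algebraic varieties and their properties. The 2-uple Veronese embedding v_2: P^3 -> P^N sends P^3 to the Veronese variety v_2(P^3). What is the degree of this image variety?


The Veronese variety v_2(P^3) has degree d^r.
d^r = 2^3 = 8

8


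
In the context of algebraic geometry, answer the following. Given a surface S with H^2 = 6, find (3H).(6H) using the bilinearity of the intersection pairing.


Using bilinearity of the intersection pairing on a surface S:
(aH).(bH) = ab * (H.H)
We have H^2 = 6.
D.E = (3H).(6H) = 3*6*6
= 18*6
= 108

108


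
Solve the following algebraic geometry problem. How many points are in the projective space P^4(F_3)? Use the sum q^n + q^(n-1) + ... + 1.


P^4(F_3) has (q^(n+1) - 1)/(q - 1) points.
= 3^4 + 3^3 + 3^2 + 3^1 + 3^0
= 81 + 27 + 9 + 3 + 1
= 121

121


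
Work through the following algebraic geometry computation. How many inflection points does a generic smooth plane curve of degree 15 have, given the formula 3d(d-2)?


For a general smooth plane curve C of degree d, the inflection points are
the intersection of C with its Hessian curve, which has degree 3(d-2).
By Bezout, the total intersection number is d * 3(d-2) = 15 * 39 = 585.
For a general curve every flex is ordinary, so each contributes
multiplicity 1 to C·Hess(C), and the number of distinct inflection
points is 3d(d-2).
Inflection points = 3*15*(15-2) = 3*15*13 = 585

585


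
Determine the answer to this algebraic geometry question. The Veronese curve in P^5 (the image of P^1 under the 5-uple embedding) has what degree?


The rational normal curve in P^5 is the image of P^1 under the 5-uple Veronese.
A general hyperplane in P^5 pulls back to a degree-5 form on P^1, which has 5 zeros,
so the curve meets a general hyperplane in 5 points. Degree = 5.

5


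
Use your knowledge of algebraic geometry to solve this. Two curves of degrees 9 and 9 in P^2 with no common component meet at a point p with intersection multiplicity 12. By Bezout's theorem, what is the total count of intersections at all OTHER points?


By Bezout's theorem, the total intersection number is d1 * d2.
Total = 9 * 9 = 81
Intersection multiplicity at p = 12
Remaining intersections = 81 - 12 = 69

69


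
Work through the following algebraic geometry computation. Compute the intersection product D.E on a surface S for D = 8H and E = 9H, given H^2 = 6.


Using bilinearity of the intersection pairing on a surface S:
(aH).(bH) = ab * (H.H)
We have H^2 = 6.
D.E = (8H).(9H) = 8*9*6
= 72*6
= 432

432


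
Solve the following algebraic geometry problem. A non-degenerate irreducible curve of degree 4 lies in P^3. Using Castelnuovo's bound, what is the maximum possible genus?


Castelnuovo's bound: write d - 1 = m(r-1) + epsilon with 0 <= epsilon < r-1.
d - 1 = 4 - 1 = 3
r - 1 = 3 - 1 = 2
3 = 1*2 + 1, so m = 1, epsilon = 1
pi(d, r) = m(m-1)(r-1)/2 + m*epsilon
= 1*0*2/2 + 1*1
= 0/2 + 1
= 0 + 1 = 1

1


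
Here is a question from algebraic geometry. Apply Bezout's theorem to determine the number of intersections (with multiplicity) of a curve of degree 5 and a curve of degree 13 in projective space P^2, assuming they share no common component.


Bezout's theorem states the intersection count equals the product of degrees.
Intersection count = 5 * 13 = 65

65


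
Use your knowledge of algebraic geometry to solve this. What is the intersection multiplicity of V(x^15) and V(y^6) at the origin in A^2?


The intersection multiplicity of V(x^a) and V(y^b) at the origin is:
I(O; V(x^15), V(y^6)) = dim_k(k[x,y]/(x^15, y^6))
A basis for k[x,y]/(x^15, y^6) is the set of monomials x^i * y^j
where 0 <= i < 15 and 0 <= j < 6.
The number of such monomials is 15 * 6 = 90

90


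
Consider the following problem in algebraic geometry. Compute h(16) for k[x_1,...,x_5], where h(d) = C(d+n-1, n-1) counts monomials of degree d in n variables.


The Hilbert function for the polynomial ring in 5 variables is:
h(d) = C(d+n-1, n-1)
h(16) = C(16+5-1, 5-1) = C(20, 4)
= 20! / (4! * 16!)
= 4845

4845


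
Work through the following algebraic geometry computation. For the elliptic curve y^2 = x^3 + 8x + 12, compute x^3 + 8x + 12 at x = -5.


Compute x^3 + 8x + 12 at x = -5:
x^3 = (-5)^3 = -125
8*x = 8*(-5) = -40
Sum: -125 - 40 + 12 = -153

-153


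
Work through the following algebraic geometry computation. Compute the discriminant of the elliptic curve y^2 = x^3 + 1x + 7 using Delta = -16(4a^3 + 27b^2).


Compute each component:
4a^3 = 4*1^3 = 4*1 = 4
27b^2 = 27*7^2 = 27*49 = 1323
4a^3 + 27b^2 = 4 + 1323 = 1327
Delta = -16*1327 = -21232

-21232


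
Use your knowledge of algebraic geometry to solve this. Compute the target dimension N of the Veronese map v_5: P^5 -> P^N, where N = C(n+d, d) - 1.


The Veronese embedding v_d: P^n -> P^N maps each point to all
degree-d monomials in n+1 homogeneous coordinates.
N = C(n+d, d) - 1
N = C(5+5, 5) - 1
N = C(10, 5) - 1
C(10, 5) = 252
N = 252 - 1 = 251

251


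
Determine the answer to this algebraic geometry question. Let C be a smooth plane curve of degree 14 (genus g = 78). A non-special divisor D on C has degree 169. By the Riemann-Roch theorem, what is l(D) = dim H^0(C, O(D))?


First, compute the genus of a smooth plane curve of degree 14:
g = (d-1)(d-2)/2 = (14-1)(14-2)/2 = 78
For a non-special divisor D (i.e., h^1(D) = 0), Riemann-Roch gives:
l(D) = deg(D) - g + 1
Since deg(D) = 169 >= 2g - 1 = 155, D is non-special.
l(D) = 169 - 78 + 1 = 92

92


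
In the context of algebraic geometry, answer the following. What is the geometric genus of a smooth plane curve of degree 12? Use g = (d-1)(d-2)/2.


Using the genus formula for smooth plane curves:
g = (d-1)(d-2)/2
g = (12-1)(12-2)/2
g = 11*10/2
g = 110/2 = 55

55


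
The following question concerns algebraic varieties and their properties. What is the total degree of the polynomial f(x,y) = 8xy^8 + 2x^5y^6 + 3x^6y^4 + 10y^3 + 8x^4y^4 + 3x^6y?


Examine each term for its total degree (sum of exponents).
  Term '8xy^8' has total degree 1+8 = 9.
  Term '2x^5y^6' has total degree 5+6 = 11.
  Term '3x^6y^4' has total degree 6+4 = 10.
  Term '10y^3' has total degree 0+3 = 3.
  Term '8x^4y^4' has total degree 4+4 = 8.
  Term '3x^6y' has total degree 6+1 = 7.
The maximum total degree among all terms is 11.

11


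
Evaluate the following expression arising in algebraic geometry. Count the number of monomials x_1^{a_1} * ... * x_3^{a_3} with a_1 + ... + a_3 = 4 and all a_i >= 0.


The number of degree-4 monomials in 3 variables is C(d+n-1, n-1).
= C(4+3-1, 3-1) = C(6, 2)
= 15

15


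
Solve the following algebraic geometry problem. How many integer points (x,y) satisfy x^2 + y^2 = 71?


Systematically check integer values of x where x^2 <= 71.
For each valid x, check if 71 - x^2 is a perfect square.
Total integer solutions found: 0

0


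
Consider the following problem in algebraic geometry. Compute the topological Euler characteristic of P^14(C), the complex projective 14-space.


The complex projective space P^14 has one cell in each even real dimension 0, 2, ..., 28.
The cohomology groups are H^{2k}(P^14) = Z for k = 0,...,14, and 0 otherwise.
Euler characteristic = sum of Betti numbers = 1 per even-dimensional cohomology group.
chi(P^14) = 14 + 1 = 15

15


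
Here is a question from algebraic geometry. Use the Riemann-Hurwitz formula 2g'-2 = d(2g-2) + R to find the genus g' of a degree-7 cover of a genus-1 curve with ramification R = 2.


Riemann-Hurwitz formula: 2g' - 2 = d(2g - 2) + R
Given: d = 7, g = 1, R = 2
2g' - 2 = 7*(2*1 - 2) + 2
2g' - 2 = 7*0 + 2
2g' - 2 = 0 + 2 = 2
2g' = 4
g' = 2

2


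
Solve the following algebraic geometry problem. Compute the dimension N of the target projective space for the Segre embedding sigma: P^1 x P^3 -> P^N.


The Segre embedding maps P^m x P^n into P^N via
all products of coordinates from each factor.
N = (m+1)(n+1) - 1
N = (1+1)(3+1) - 1
N = 2*4 - 1
N = 8 - 1 = 7

7


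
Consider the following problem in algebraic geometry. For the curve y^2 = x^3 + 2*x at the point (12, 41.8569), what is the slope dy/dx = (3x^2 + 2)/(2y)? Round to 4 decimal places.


Using implicit differentiation of y^2 = x^3 + 2*x:
2y * dy/dx = 3x^2 + 2
dy/dx = (3x^2 + 2)/(2y)
Numerator: 3*12^2 + 2 = 434
Denominator: 2*41.8569 = 83.7138
dy/dx = 434/83.7138 = 5.1843

5.1843


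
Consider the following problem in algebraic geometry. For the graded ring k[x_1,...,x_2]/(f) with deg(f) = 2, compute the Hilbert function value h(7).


For R = k[x_1,...,x_n]/(f) with f homogeneous of degree e:
The Hilbert series is (1 - t^e)/(1 - t)^n.
So h(d) = C(d+n-1, n-1) - C(d-e+n-1, n-1) for d >= e.
With n=2, e=2, d=7:
C(7+2-1, 2-1) = C(8, 1) = 8
C(7-2+2-1, 2-1) = C(6, 1) = 6
h(7) = 8 - 6 = 2

2


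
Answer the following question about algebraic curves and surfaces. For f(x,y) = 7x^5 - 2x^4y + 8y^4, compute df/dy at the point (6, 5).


df/dy = (-2)*x^4 + 4*8*y^3
At (6,5): (-2)*6^4 + 4*8*5^3
= -2592 + 4000
= 1408

1408


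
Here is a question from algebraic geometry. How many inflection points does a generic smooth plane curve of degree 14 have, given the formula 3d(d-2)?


For a general smooth plane curve C of degree d, the inflection points are
the intersection of C with its Hessian curve, which has degree 3(d-2).
By Bezout, the total intersection number is d * 3(d-2) = 14 * 36 = 504.
For a general curve every flex is ordinary, so each contributes
multiplicity 1 to C·Hess(C), and the number of distinct inflection
points is 3d(d-2).
Inflection points = 3*14*(14-2) = 3*14*12 = 504

504


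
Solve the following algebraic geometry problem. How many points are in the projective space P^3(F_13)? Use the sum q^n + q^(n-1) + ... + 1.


P^3(F_13) has (q^(n+1) - 1)/(q - 1) points.
= 13^3 + 13^2 + 13^1 + 13^0
= 2197 + 169 + 13 + 1
= 2380

2380


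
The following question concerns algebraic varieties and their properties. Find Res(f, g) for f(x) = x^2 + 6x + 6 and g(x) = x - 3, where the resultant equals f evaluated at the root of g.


For Res(f, x - c), we evaluate f at x = c.
f(3) = 3^2 + 6*3 + 6
= 9 + 18 + 6
= 27 + 6 = 33
Res(f, g) = 33

33


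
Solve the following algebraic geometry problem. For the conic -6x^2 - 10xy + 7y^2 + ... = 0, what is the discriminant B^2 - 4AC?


The discriminant of a conic Ax^2 + Bxy + Cy^2 + ... = 0 is B^2 - 4AC.
B^2 = (-10)^2 = 100
4AC = 4*(-6)*7 = -168
Discriminant = 100 + 168 = 268

268


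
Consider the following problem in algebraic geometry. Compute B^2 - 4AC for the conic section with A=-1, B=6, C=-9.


The discriminant of a conic Ax^2 + Bxy + Cy^2 + ... = 0 is B^2 - 4AC.
B^2 = 6^2 = 36
4AC = 4*(-1)*(-9) = 36
Discriminant = 36 - 36 = 0

0


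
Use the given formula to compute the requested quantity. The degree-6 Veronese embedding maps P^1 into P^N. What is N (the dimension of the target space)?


The Veronese embedding v_d: P^n -> P^N maps each point to all
degree-d monomials in n+1 homogeneous coordinates.
N = C(n+d, d) - 1
N = C(1+6, 6) - 1
N = C(7, 6) - 1
C(7, 6) = 7
N = 7 - 1 = 6

6


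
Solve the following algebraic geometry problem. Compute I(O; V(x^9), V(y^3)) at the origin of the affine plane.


The intersection multiplicity of V(x^a) and V(y^b) at the origin is:
I(O; V(x^9), V(y^3)) = dim_k(k[x,y]/(x^9, y^3))
A basis for k[x,y]/(x^9, y^3) is the set of monomials x^i * y^j
where 0 <= i < 9 and 0 <= j < 3.
The number of such monomials is 9 * 3 = 27

27


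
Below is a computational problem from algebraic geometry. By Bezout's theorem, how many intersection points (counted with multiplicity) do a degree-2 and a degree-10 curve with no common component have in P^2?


Bezout's theorem states the intersection count equals the product of degrees.
Intersection count = 2 * 10 = 20

20


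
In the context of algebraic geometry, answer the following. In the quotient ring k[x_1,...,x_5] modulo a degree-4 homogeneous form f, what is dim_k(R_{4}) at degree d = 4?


For R = k[x_1,...,x_n]/(f) with f homogeneous of degree e:
The Hilbert series is (1 - t^e)/(1 - t)^n.
So h(d) = C(d+n-1, n-1) - C(d-e+n-1, n-1) for d >= e.
With n=5, e=4, d=4:
C(4+5-1, 5-1) = C(8, 4) = 70
C(4-4+5-1, 5-1) = C(4, 4) = 1
h(4) = 70 - 1 = 69

69


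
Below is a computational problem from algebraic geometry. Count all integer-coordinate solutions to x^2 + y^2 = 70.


Systematically check integer values of x where x^2 <= 70.
For each valid x, check if 70 - x^2 is a perfect square.
Total integer solutions found: 0

0


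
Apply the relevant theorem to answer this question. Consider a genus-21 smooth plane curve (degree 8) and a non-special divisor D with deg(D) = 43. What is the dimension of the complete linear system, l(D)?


First, compute the genus of a smooth plane curve of degree 8:
g = (d-1)(d-2)/2 = (8-1)(8-2)/2 = 21
For a non-special divisor D (i.e., h^1(D) = 0), Riemann-Roch gives:
l(D) = deg(D) - g + 1
Since deg(D) = 43 >= 2g - 1 = 41, D is non-special.
l(D) = 43 - 21 + 1 = 23

23


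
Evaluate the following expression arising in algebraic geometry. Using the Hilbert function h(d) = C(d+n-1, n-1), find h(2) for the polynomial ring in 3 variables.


The Hilbert function for the polynomial ring in 3 variables is:
h(d) = C(d+n-1, n-1)
h(2) = C(2+3-1, 3-1) = C(4, 2)
= 4! / (2! * 2!)
= 6

6


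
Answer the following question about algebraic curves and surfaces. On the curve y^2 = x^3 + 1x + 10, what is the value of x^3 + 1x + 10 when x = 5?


Compute x^3 + 1x + 10 at x = 5:
x^3 = 5^3 = 125
1*x = 1*5 = 5
Sum: 125 + 5 + 10 = 140

140


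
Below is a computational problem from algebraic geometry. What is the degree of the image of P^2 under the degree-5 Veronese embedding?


The Veronese variety v_5(P^2) has degree d^r.
d^r = 5^2 = 25

25


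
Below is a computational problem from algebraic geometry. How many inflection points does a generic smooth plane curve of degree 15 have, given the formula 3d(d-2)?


For a general smooth plane curve C of degree d, the inflection points are
the intersection of C with its Hessian curve, which has degree 3(d-2).
By Bezout, the total intersection number is d * 3(d-2) = 15 * 39 = 585.
For a general curve every flex is ordinary, so each contributes
multiplicity 1 to C·Hess(C), and the number of distinct inflection
points is 3d(d-2).
Inflection points = 3*15*(15-2) = 3*15*13 = 585

585


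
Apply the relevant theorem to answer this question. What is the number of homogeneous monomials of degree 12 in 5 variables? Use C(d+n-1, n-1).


The number of degree-12 monomials in 5 variables is C(d+n-1, n-1).
= C(12+5-1, 5-1) = C(16, 4)
= 1820

1820
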